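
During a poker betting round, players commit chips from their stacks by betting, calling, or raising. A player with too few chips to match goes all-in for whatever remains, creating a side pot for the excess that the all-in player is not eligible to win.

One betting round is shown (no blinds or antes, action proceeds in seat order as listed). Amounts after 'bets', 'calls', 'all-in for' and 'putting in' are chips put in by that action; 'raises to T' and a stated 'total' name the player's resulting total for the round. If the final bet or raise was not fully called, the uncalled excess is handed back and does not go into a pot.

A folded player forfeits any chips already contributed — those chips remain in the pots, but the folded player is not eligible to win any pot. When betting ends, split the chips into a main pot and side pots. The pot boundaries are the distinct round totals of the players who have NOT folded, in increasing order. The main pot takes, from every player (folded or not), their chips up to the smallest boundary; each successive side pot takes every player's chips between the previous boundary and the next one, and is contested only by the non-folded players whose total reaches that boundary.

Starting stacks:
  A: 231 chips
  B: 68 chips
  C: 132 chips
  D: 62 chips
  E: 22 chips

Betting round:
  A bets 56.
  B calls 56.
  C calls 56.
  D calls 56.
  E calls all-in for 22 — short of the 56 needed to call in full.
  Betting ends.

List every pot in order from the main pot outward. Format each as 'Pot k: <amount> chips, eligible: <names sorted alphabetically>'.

Pot 1: 110 chips, eligible: A, B, C, D, E
Pot 2: 136 chips, eligible: A, B, C, D

Derivation:
Contributions: A=56, B=56, C=56, D=56, E=22
Pot levels (distinct totals of non-folded players): 22, 56
Layer 1-22: 22 each from A, B, C, D, E = 22*5 = 110 chips; eligible A, B, C, D, E
Layer 23-56: 34 each from A, B, C, D = 34*4 = 136 chips; eligible A, B, C, D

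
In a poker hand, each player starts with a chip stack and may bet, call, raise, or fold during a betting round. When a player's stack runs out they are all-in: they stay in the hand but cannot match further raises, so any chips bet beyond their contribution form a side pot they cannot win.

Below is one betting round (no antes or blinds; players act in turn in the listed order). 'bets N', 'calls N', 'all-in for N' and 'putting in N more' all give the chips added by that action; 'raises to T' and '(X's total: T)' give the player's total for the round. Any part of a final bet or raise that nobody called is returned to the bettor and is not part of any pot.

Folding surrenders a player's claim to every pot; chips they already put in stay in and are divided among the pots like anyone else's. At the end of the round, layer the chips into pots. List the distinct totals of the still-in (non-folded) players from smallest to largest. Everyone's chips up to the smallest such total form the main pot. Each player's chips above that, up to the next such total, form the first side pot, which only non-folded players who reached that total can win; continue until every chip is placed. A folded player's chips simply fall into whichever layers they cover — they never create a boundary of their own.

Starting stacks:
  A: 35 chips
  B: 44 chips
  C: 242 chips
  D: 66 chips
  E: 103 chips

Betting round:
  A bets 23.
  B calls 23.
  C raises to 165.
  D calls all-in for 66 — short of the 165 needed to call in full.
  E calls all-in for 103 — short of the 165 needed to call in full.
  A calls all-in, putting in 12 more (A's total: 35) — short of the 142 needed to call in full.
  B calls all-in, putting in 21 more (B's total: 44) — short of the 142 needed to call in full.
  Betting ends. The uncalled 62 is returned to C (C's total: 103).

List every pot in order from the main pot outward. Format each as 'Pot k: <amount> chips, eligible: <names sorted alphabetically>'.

Contributions (after 62 returned to C): A=35, B=44, C=103, D=66, E=103
Pot levels (distinct totals of non-folded players): 35, 44, 66, 103
Layer 1-35: 35 each from A, B, C, D, E = 35*5 = 175 chips; eligible A, B, C, D, E
Layer 36-44: 9 each from B, C, D, E = 9*4 = 36 chips; eligible B, C, D, E
Layer 45-66: 22 each from C, D, E = 22*3 = 66 chips; eligible C, D, E
Layer 67-103: 37 each from C, E = 37*2 = 74 chips; eligible C, E

Pot 1: 175 chips, eligible: A, B, C, D, E
Pot 2: 36 chips, eligible: B, C, D, E
Pot 3: 66 chips, eligible: C, D, E
Pot 4: 74 chips, eligible: C, E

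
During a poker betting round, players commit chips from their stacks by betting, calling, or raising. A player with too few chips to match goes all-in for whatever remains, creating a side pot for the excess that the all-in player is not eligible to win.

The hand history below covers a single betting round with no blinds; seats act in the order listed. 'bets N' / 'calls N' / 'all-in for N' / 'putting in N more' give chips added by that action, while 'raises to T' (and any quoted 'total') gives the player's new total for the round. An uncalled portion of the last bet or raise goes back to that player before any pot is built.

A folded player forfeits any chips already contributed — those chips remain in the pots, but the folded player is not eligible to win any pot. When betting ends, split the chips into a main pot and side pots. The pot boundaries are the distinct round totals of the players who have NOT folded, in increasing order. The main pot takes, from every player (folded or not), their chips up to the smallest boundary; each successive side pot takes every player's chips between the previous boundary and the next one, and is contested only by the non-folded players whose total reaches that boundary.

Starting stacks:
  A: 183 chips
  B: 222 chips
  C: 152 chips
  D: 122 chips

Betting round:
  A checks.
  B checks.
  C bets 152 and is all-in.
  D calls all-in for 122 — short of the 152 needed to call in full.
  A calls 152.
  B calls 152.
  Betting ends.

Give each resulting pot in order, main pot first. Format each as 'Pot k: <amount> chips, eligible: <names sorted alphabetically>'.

Pot 1: 488 chips, eligible: A, B, C, D
Pot 2: 90 chips, eligible: A, B, C

Derivation:
Contributions: A=152, B=152, C=152, D=122
Pot levels (distinct totals of non-folded players): 122, 152
Layer 1-122: 122 each from A, B, C, D = 122*4 = 488 chips; eligible A, B, C, D
Layer 123-152: 30 each from A, B, C = 30*3 = 90 chips; eligible A, B, C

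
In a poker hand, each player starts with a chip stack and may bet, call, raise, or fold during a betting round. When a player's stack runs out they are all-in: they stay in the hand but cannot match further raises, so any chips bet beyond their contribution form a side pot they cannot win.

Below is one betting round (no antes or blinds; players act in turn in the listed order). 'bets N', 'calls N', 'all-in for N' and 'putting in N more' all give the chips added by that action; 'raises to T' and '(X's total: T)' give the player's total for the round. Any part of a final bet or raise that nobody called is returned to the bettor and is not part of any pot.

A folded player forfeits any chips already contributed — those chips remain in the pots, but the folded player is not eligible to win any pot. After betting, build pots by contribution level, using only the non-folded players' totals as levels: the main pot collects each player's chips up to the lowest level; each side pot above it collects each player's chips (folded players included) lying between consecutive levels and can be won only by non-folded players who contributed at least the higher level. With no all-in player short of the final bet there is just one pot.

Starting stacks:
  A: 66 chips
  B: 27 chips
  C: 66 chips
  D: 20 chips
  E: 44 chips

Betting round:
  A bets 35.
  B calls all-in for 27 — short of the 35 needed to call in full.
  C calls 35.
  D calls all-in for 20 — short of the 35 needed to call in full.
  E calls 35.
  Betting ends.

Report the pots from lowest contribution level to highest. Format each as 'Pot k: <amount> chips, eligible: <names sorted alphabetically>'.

Pot 1: 100 chips, eligible: A, B, C, D, E
Pot 2: 28 chips, eligible: A, B, C, E
Pot 3: 24 chips, eligible: A, C, E

Derivation:
Contributions: A=35, B=27, C=35, D=20, E=35
Pot levels (distinct totals of non-folded players): 20, 27, 35
Layer 1-20: 20 each from A, B, C, D, E = 20*5 = 100 chips; eligible A, B, C, D, E
Layer 21-27: 7 each from A, B, C, E = 7*4 = 28 chips; eligible A, B, C, E
Layer 28-35: 8 each from A, C, E = 8*3 = 24 chips; eligible A, C, E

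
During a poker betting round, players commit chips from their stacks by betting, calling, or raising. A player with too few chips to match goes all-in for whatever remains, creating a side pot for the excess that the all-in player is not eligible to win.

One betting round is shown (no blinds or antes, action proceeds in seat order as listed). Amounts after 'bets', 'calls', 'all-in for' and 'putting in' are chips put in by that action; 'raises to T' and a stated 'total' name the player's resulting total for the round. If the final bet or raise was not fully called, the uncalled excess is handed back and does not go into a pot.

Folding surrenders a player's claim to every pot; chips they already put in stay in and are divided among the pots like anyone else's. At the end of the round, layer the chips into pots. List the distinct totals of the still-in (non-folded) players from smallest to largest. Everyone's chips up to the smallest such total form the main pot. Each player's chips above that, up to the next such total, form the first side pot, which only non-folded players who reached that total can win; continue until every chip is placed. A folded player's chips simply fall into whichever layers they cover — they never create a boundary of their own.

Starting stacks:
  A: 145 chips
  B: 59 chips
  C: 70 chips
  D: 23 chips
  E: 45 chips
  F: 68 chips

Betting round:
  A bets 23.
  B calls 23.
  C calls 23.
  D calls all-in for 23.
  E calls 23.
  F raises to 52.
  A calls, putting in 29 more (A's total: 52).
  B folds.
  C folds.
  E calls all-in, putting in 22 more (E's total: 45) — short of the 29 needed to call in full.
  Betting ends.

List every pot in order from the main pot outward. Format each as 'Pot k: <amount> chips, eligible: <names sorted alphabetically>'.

Contributions: A=52, B=23, C=23, D=23, E=45, F=52
Folded: B, C
Pot levels (distinct totals of non-folded players): 23, 45, 52
Layer 1-23: 23 each from A, B, C, D, E, F = 23*6 = 138 chips; eligible A, D, E, F
Layer 24-45: 22 each from A, E, F = 22*3 = 66 chips; eligible A, E, F
Layer 46-52: 7 each from A, F = 7*2 = 14 chips; eligible A, F

Pot 1: 138 chips, eligible: A, D, E, F
Pot 2: 66 chips, eligible: A, E, F
Pot 3: 14 chips, eligible: A, F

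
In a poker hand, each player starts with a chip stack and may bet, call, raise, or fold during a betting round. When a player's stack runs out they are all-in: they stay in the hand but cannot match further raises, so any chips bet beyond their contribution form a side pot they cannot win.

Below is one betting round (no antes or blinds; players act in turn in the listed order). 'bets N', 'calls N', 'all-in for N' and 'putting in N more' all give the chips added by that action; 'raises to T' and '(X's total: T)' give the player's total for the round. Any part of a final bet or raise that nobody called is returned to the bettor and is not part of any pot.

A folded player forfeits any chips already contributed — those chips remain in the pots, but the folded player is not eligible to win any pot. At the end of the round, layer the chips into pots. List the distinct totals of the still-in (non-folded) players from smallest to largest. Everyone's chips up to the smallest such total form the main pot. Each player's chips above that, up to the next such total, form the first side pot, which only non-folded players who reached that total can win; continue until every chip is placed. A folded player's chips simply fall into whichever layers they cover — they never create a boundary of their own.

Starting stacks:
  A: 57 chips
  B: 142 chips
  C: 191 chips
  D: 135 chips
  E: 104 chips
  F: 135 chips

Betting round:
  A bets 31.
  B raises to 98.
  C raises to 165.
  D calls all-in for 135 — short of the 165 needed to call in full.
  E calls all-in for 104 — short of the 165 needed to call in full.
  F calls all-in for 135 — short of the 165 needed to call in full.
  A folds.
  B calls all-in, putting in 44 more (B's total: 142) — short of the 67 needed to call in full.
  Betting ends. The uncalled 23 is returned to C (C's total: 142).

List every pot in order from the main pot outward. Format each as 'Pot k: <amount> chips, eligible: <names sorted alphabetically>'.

Pot 1: 551 chips, eligible: B, C, D, E, F
Pot 2: 124 chips, eligible: B, C, D, F
Pot 3: 14 chips, eligible: B, C

Derivation:
Contributions (after 23 returned to C): A=31, B=142, C=142, D=135, E=104, F=135
Folded: A
Pot levels (distinct totals of non-folded players): 104, 135, 142
Layer 1-104: A 31 + B 104 + C 104 + D 104 + E 104 + F 104 = 551 chips; eligible B, C, D, E, F
Layer 105-135: 31 each from B, C, D, F = 31*4 = 124 chips; eligible B, C, D, F
Layer 136-142: 7 each from B, C = 7*2 = 14 chips; eligible B, C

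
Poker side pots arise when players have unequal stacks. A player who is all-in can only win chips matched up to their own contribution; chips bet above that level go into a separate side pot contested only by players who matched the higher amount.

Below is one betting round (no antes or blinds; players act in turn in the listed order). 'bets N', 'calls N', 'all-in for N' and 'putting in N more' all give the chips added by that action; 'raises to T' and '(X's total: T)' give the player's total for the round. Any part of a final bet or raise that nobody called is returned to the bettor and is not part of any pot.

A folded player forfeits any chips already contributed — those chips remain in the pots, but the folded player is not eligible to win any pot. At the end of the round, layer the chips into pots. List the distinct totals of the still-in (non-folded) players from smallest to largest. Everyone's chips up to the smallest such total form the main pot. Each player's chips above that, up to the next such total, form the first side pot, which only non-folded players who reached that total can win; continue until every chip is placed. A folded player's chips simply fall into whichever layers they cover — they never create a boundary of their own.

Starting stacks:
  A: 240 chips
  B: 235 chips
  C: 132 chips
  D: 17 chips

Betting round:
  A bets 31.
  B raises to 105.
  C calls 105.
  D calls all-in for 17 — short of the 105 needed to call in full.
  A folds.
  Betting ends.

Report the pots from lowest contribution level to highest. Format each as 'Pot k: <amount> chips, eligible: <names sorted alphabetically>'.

Contributions: A=31, B=105, C=105, D=17
Folded: A
Pot levels (distinct totals of non-folded players): 17, 105
Layer 1-17: 17 each from A, B, C, D = 17*4 = 68 chips; eligible B, C, D
Layer 18-105: A 14 + B 88 + C 88 = 190 chips; eligible B, C

Pot 1: 68 chips, eligible: B, C, D
Pot 2: 190 chips, eligible: B, C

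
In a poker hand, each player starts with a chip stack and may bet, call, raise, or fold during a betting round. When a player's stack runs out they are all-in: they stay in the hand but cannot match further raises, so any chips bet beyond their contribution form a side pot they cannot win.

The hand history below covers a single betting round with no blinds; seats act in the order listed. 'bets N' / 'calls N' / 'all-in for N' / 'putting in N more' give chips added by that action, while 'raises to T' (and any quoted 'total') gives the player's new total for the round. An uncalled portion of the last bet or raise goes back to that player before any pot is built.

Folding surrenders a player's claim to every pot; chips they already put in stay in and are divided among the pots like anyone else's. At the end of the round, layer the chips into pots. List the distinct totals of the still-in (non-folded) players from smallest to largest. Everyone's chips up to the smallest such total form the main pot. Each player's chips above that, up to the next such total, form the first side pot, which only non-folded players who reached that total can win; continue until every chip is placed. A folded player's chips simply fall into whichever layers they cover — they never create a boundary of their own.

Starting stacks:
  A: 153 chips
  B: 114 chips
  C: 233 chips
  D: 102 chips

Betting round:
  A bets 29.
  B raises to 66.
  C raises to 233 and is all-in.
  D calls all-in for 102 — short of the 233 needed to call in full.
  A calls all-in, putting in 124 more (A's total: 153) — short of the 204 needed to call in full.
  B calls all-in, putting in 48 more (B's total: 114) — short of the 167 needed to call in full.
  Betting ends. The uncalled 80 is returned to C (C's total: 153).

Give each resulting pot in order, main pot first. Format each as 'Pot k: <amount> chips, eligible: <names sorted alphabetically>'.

Pot 1: 408 chips, eligible: A, B, C, D
Pot 2: 36 chips, eligible: A, B, C
Pot 3: 78 chips, eligible: A, C

Derivation:
Contributions (after 80 returned to C): A=153, B=114, C=153, D=102
Pot levels (distinct totals of non-folded players): 102, 114, 153
Layer 1-102: 102 each from A, B, C, D = 102*4 = 408 chips; eligible A, B, C, D
Layer 103-114: 12 each from A, B, C = 12*3 = 36 chips; eligible A, B, C
Layer 115-153: 39 each from A, C = 39*2 = 78 chips; eligible A, C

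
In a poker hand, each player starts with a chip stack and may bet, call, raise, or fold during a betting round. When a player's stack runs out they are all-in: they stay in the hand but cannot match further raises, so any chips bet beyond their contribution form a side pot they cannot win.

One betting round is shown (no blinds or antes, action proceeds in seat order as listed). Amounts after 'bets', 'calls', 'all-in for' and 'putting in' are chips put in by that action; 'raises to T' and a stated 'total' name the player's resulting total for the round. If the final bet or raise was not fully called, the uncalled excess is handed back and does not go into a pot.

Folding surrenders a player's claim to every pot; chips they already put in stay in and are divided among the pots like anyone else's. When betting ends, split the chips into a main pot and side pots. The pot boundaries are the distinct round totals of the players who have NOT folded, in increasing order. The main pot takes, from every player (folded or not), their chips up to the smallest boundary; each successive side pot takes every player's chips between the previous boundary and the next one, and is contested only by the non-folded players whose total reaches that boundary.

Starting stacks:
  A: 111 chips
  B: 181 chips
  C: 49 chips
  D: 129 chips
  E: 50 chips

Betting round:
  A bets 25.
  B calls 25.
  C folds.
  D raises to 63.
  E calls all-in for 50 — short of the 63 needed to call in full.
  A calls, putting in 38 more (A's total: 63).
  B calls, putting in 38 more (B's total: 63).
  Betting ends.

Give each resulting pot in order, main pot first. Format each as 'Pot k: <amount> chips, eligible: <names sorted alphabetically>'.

Contributions: A=63, B=63, D=63, E=50
Folded: C
Pot levels (distinct totals of non-folded players): 50, 63
Layer 1-50: 50 each from A, B, D, E = 50*4 = 200 chips; eligible A, B, D, E
Layer 51-63: 13 each from A, B, D = 13*3 = 39 chips; eligible A, B, D

Pot 1: 200 chips, eligible: A, B, D, E
Pot 2: 39 chips, eligible: A, B, D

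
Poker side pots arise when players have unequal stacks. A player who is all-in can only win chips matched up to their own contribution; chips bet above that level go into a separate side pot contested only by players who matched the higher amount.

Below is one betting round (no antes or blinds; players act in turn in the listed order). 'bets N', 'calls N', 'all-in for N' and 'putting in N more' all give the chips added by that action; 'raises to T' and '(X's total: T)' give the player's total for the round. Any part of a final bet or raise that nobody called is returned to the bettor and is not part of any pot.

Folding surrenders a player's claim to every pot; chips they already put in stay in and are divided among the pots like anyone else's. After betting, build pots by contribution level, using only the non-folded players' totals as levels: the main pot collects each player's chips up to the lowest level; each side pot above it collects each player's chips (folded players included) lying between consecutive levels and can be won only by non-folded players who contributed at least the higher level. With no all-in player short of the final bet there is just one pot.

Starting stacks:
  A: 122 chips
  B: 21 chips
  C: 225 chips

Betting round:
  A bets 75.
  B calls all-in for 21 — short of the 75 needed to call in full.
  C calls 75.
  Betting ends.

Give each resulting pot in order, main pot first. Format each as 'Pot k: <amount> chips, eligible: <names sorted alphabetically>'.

Contributions: A=75, B=21, C=75
Pot levels (distinct totals of non-folded players): 21, 75
Layer 1-21: 21 each from A, B, C = 21*3 = 63 chips; eligible A, B, C
Layer 22-75: 54 each from A, C = 54*2 = 108 chips; eligible A, C

Pot 1: 63 chips, eligible: A, B, C
Pot 2: 108 chips, eligible: A, C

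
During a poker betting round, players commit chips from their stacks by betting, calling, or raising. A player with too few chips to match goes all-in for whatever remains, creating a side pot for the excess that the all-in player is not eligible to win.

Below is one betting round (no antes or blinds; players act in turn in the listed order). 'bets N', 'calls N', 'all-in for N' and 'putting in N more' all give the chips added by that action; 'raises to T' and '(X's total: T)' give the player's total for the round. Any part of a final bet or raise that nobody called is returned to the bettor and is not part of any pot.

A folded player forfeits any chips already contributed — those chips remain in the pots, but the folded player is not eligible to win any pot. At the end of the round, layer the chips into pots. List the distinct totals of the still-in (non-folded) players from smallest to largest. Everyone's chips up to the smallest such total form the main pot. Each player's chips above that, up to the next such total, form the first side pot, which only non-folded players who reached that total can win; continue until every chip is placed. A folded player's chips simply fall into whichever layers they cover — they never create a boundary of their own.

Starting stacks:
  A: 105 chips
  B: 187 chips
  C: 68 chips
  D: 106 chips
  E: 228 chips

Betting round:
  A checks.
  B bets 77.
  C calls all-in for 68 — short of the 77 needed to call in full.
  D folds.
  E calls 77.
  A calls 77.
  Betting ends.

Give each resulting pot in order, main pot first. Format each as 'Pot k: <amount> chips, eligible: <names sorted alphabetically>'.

Pot 1: 272 chips, eligible: A, B, C, E
Pot 2: 27 chips, eligible: A, B, E

Derivation:
Contributions: A=77, B=77, C=68, E=77
Folded: D
Pot levels (distinct totals of non-folded players): 68, 77
Layer 1-68: 68 each from A, B, C, E = 68*4 = 272 chips; eligible A, B, C, E
Layer 69-77: 9 each from A, B, E = 9*3 = 27 chips; eligible A, B, E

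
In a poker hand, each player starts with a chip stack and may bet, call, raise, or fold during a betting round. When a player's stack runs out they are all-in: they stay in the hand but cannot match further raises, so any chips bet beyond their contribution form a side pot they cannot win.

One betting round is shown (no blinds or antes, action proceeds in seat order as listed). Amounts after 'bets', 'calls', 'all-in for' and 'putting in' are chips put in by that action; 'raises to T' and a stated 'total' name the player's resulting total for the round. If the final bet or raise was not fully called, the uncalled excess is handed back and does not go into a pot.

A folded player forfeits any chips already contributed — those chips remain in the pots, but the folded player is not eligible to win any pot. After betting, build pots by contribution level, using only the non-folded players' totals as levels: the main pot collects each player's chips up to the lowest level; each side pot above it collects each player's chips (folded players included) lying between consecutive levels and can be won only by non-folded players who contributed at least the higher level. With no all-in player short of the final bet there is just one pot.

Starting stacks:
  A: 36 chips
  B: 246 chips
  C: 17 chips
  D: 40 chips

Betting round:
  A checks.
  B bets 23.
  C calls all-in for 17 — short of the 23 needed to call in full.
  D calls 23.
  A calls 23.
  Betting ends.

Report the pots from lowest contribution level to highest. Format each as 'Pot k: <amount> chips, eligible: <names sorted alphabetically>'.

Pot 1: 68 chips, eligible: A, B, C, D
Pot 2: 18 chips, eligible: A, B, D

Derivation:
Contributions: A=23, B=23, C=17, D=23
Pot levels (distinct totals of non-folded players): 17, 23
Layer 1-17: 17 each from A, B, C, D = 17*4 = 68 chips; eligible A, B, C, D
Layer 18-23: 6 each from A, B, D = 6*3 = 18 chips; eligible A, B, D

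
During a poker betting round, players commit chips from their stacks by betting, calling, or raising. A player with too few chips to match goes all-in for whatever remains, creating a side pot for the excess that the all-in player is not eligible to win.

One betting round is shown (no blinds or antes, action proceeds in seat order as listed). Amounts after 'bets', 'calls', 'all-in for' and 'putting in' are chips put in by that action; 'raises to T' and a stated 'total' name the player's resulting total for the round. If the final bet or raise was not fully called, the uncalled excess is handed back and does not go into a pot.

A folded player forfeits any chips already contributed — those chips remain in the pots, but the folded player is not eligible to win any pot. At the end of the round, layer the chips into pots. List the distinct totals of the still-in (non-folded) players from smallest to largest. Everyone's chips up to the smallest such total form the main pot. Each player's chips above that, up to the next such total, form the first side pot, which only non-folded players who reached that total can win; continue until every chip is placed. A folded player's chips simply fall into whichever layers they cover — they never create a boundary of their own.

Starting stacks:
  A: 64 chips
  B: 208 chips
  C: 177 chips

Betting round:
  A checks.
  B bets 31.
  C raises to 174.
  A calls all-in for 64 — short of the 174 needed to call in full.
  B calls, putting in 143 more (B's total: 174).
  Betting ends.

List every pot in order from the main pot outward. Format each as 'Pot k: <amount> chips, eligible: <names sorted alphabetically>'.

Contributions: A=64, B=174, C=174
Pot levels (distinct totals of non-folded players): 64, 174
Layer 1-64: 64 each from A, B, C = 64*3 = 192 chips; eligible A, B, C
Layer 65-174: 110 each from B, C = 110*2 = 220 chips; eligible B, C

Pot 1: 192 chips, eligible: A, B, C
Pot 2: 220 chips, eligible: B, C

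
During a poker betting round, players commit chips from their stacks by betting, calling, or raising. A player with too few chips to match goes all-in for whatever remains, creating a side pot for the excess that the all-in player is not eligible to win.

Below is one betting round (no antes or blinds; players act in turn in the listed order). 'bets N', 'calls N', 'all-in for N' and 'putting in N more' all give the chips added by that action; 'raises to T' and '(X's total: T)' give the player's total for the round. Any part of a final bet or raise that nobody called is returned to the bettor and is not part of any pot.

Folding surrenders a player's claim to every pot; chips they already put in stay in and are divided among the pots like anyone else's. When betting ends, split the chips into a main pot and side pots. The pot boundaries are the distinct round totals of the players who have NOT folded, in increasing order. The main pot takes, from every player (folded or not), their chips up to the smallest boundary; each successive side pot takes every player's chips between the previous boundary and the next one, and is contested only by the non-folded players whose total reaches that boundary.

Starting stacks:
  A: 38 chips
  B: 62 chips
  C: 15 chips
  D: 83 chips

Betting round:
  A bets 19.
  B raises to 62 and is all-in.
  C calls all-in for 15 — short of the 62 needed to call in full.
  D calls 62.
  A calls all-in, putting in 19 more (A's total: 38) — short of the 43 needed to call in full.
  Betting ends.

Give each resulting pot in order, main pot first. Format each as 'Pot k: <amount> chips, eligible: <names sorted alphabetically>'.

Contributions: A=38, B=62, C=15, D=62
Pot levels (distinct totals of non-folded players): 15, 38, 62
Layer 1-15: 15 each from A, B, C, D = 15*4 = 60 chips; eligible A, B, C, D
Layer 16-38: 23 each from A, B, D = 23*3 = 69 chips; eligible A, B, D
Layer 39-62: 24 each from B, D = 24*2 = 48 chips; eligible B, D

Pot 1: 60 chips, eligible: A, B, C, D
Pot 2: 69 chips, eligible: A, B, D
Pot 3: 48 chips, eligible: B, D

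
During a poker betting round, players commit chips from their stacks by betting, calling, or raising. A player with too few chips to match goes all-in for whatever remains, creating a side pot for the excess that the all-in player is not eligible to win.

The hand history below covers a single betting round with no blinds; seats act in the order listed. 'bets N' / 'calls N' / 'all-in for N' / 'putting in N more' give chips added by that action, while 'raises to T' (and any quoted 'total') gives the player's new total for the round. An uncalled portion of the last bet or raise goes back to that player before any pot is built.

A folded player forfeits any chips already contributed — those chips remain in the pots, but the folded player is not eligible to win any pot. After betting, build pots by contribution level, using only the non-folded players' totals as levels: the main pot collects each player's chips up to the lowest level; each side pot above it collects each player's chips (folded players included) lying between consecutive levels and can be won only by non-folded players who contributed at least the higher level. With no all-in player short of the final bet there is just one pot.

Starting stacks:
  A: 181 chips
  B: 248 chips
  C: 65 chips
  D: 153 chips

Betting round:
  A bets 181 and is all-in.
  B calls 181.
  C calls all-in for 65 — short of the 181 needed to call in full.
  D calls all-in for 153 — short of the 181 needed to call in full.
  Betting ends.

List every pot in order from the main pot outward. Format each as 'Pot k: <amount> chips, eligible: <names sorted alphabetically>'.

Contributions: A=181, B=181, C=65, D=153
Pot levels (distinct totals of non-folded players): 65, 153, 181
Layer 1-65: 65 each from A, B, C, D = 65*4 = 260 chips; eligible A, B, C, D
Layer 66-153: 88 each from A, B, D = 88*3 = 264 chips; eligible A, B, D
Layer 154-181: 28 each from A, B = 28*2 = 56 chips; eligible A, B

Pot 1: 260 chips, eligible: A, B, C, D
Pot 2: 264 chips, eligible: A, B, D
Pot 3: 56 chips, eligible: A, B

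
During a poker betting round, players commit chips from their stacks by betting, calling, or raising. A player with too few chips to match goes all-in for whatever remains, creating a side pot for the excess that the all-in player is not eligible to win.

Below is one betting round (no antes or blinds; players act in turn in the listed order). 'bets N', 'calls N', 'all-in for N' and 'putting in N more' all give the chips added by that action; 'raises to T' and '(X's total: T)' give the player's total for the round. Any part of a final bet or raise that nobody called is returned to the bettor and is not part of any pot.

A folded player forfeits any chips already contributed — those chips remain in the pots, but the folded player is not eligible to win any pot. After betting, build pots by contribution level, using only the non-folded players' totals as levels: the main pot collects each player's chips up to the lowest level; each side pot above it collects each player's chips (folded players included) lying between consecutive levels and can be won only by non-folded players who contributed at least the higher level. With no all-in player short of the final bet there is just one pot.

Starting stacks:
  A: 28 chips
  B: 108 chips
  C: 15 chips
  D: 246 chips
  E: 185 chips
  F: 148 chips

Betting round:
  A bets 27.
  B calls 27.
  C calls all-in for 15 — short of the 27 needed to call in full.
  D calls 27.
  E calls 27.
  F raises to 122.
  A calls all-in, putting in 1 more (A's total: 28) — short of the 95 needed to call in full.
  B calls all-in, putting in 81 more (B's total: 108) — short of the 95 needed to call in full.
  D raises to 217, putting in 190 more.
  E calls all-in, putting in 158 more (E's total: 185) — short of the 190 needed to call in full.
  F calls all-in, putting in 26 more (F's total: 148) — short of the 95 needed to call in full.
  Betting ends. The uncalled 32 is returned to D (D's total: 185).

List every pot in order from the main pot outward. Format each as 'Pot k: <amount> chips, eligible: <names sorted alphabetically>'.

Pot 1: 90 chips, eligible: A, B, C, D, E, F
Pot 2: 65 chips, eligible: A, B, D, E, F
Pot 3: 320 chips, eligible: B, D, E, F
Pot 4: 120 chips, eligible: D, E, F
Pot 5: 74 chips, eligible: D, E

Derivation:
Contributions (after 32 returned to D): A=28, B=108, C=15, D=185, E=185, F=148
Pot levels (distinct totals of non-folded players): 15, 28, 108, 148, 185
Layer 1-15: 15 each from A, B, C, D, E, F = 15*6 = 90 chips; eligible A, B, C, D, E, F
Layer 16-28: 13 each from A, B, D, E, F = 13*5 = 65 chips; eligible A, B, D, E, F
Layer 29-108: 80 each from B, D, E, F = 80*4 = 320 chips; eligible B, D, E, F
Layer 109-148: 40 each from D, E, F = 40*3 = 120 chips; eligible D, E, F
Layer 149-185: 37 each from D, E = 37*2 = 74 chips; eligible D, E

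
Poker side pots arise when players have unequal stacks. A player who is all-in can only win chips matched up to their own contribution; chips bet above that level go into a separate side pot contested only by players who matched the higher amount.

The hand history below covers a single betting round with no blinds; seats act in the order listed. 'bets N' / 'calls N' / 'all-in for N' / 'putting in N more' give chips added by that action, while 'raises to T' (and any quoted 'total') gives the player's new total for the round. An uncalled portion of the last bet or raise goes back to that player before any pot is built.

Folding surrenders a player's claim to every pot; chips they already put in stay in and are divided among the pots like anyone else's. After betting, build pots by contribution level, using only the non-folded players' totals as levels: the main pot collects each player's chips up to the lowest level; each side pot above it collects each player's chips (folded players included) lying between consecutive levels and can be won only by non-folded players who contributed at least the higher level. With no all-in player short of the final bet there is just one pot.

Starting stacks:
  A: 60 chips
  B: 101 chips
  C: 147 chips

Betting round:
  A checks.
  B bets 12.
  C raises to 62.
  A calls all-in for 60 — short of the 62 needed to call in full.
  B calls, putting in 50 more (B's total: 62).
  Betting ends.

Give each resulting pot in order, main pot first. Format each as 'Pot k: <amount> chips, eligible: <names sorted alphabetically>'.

Pot 1: 180 chips, eligible: A, B, C
Pot 2: 4 chips, eligible: B, C

Derivation:
Contributions: A=60, B=62, C=62
Pot levels (distinct totals of non-folded players): 60, 62
Layer 1-60: 60 each from A, B, C = 60*3 = 180 chips; eligible A, B, C
Layer 61-62: 2 each from B, C = 2*2 = 4 chips; eligible B, C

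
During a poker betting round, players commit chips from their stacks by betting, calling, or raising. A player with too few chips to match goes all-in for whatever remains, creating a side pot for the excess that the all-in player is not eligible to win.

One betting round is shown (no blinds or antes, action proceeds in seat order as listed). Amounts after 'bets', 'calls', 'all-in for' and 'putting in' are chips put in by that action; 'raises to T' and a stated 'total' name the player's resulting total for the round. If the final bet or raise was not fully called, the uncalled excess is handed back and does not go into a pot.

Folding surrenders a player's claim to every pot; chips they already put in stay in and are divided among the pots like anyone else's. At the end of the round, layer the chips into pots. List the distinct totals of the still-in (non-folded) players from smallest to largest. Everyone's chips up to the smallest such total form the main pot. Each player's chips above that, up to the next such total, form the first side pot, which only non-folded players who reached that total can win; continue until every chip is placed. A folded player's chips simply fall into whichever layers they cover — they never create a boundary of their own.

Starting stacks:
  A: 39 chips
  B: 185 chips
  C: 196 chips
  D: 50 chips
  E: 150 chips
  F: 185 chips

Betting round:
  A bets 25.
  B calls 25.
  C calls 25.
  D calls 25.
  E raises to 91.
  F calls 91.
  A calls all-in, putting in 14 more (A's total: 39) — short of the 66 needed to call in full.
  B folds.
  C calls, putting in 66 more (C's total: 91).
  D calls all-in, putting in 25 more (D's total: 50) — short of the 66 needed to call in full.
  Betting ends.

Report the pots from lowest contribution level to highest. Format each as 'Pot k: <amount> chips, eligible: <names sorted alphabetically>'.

Pot 1: 220 chips, eligible: A, C, D, E, F
Pot 2: 44 chips, eligible: C, D, E, F
Pot 3: 123 chips, eligible: C, E, F

Derivation:
Contributions: A=39, B=25, C=91, D=50, E=91, F=91
Folded: B
Pot levels (distinct totals of non-folded players): 39, 50, 91
Layer 1-39: A 39 + B 25 + C 39 + D 39 + E 39 + F 39 = 220 chips; eligible A, C, D, E, F
Layer 40-50: 11 each from C, D, E, F = 11*4 = 44 chips; eligible C, D, E, F
Layer 51-91: 41 each from C, E, F = 41*3 = 123 chips; eligible C, E, F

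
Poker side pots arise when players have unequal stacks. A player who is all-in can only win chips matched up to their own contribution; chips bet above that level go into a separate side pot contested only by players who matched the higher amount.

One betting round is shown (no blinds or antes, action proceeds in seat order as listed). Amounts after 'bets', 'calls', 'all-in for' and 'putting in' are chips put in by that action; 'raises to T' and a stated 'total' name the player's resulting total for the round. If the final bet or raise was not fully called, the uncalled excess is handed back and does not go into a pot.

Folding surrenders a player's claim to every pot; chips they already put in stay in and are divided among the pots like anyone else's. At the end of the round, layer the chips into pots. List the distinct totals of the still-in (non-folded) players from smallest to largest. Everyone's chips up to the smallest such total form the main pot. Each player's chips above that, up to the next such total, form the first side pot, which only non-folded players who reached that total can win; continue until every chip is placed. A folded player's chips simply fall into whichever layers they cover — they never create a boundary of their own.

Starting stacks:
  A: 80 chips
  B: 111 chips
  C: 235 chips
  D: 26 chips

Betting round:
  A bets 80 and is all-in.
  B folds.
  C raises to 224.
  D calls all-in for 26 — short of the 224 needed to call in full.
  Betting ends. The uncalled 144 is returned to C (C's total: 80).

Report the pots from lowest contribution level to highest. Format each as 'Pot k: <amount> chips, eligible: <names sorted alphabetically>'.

Pot 1: 78 chips, eligible: A, C, D
Pot 2: 108 chips, eligible: A, C

Derivation:
Contributions (after 144 returned to C): A=80, C=80, D=26
Folded: B
Pot levels (distinct totals of non-folded players): 26, 80
Layer 1-26: 26 each from A, C, D = 26*3 = 78 chips; eligible A, C, D
Layer 27-80: 54 each from A, C = 54*2 = 108 chips; eligible A, C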